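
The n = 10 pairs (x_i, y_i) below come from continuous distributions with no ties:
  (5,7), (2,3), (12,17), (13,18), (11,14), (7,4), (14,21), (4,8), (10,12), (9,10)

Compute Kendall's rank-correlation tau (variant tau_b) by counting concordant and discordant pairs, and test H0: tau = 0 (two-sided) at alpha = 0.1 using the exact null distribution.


Step 1: Enumerate the 45 unordered pairs (i,j) with i<j and classify each by sign(x_j-x_i) * sign(y_j-y_i).
  (1,2):dx=-3,dy=-4->C; (1,3):dx=+7,dy=+10->C; (1,4):dx=+8,dy=+11->C; (1,5):dx=+6,dy=+7->C
  (1,6):dx=+2,dy=-3->D; (1,7):dx=+9,dy=+14->C; (1,8):dx=-1,dy=+1->D; (1,9):dx=+5,dy=+5->C
  (1,10):dx=+4,dy=+3->C; (2,3):dx=+10,dy=+14->C; (2,4):dx=+11,dy=+15->C; (2,5):dx=+9,dy=+11->C
  (2,6):dx=+5,dy=+1->C; (2,7):dx=+12,dy=+18->C; (2,8):dx=+2,dy=+5->C; (2,9):dx=+8,dy=+9->C
  (2,10):dx=+7,dy=+7->C; (3,4):dx=+1,dy=+1->C; (3,5):dx=-1,dy=-3->C; (3,6):dx=-5,dy=-13->C
  (3,7):dx=+2,dy=+4->C; (3,8):dx=-8,dy=-9->C; (3,9):dx=-2,dy=-5->C; (3,10):dx=-3,dy=-7->C
  (4,5):dx=-2,dy=-4->C; (4,6):dx=-6,dy=-14->C; (4,7):dx=+1,dy=+3->C; (4,8):dx=-9,dy=-10->C
  (4,9):dx=-3,dy=-6->C; (4,10):dx=-4,dy=-8->C; (5,6):dx=-4,dy=-10->C; (5,7):dx=+3,dy=+7->C
  (5,8):dx=-7,dy=-6->C; (5,9):dx=-1,dy=-2->C; (5,10):dx=-2,dy=-4->C; (6,7):dx=+7,dy=+17->C
  (6,8):dx=-3,dy=+4->D; (6,9):dx=+3,dy=+8->C; (6,10):dx=+2,dy=+6->C; (7,8):dx=-10,dy=-13->C
  (7,9):dx=-4,dy=-9->C; (7,10):dx=-5,dy=-11->C; (8,9):dx=+6,dy=+4->C; (8,10):dx=+5,dy=+2->C
  (9,10):dx=-1,dy=-2->C
Step 2: C = 42, D = 3, total pairs = 45.
Step 3: tau = (C - D)/(n(n-1)/2) = (42 - 3)/45 = 0.866667.
Step 4: Exact two-sided p-value (enumerate n! = 3628800 permutations of y under H0): p = 0.000115.
Step 5: alpha = 0.1. reject H0.

tau_b = 0.8667 (C=42, D=3), p = 0.000115, reject H0.


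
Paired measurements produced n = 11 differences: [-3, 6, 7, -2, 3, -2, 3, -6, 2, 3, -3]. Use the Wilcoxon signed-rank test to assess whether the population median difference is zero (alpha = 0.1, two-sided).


Step 1: Drop any zero differences (none here) and take |d_i|.
|d| = [3, 6, 7, 2, 3, 2, 3, 6, 2, 3, 3]
Step 2: Midrank |d_i| (ties get averaged ranks).
ranks: |3|->6, |6|->9.5, |7|->11, |2|->2, |3|->6, |2|->2, |3|->6, |6|->9.5, |2|->2, |3|->6, |3|->6
Step 3: Attach original signs; sum ranks with positive sign and with negative sign.
W+ = 9.5 + 11 + 6 + 6 + 2 + 6 = 40.5
W- = 6 + 2 + 2 + 9.5 + 6 = 25.5
(Check: W+ + W- = 66 should equal n(n+1)/2 = 66.)
Step 4: Test statistic W = min(W+, W-) = 25.5.
Step 5: Ties in |d|, so use the tie-corrected normal approximation.
        E[W] = n(n+1)/4 = 11*12/4 = 33.
        Tie groups: |d|=2 (t=3), |d|=3 (t=5), |d|=6 (t=2); sum(t^3 - t) = 150.
        Var[W] = n(n+1)(2n+1)/24 - sum(t^3-t)/48 = 3036/24 - 150/48 = 123.375.
        z = (W - E[W]) / sqrt(Var[W]) = (25.5 - 33) / 11.1074 = -0.6752.
        Two-sided p = 2*Phi(z) = 0.499534.
Step 6: alpha = 0.1. fail to reject H0.

W+ = 40.5, W- = 25.5, W = min = 25.5, p = 0.499534, fail to reject H0.


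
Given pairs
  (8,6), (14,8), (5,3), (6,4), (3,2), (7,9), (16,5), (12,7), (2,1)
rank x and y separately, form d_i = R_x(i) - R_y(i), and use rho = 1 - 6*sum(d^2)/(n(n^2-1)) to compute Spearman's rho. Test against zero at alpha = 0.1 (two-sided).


Step 1: Rank x and y separately (midranks; no ties here).
rank(x): 8->6, 14->8, 5->3, 6->4, 3->2, 7->5, 16->9, 12->7, 2->1
rank(y): 6->6, 8->8, 3->3, 4->4, 2->2, 9->9, 5->5, 7->7, 1->1
Step 2: d_i = R_x(i) - R_y(i); compute d_i^2.
  (6-6)^2=0, (8-8)^2=0, (3-3)^2=0, (4-4)^2=0, (2-2)^2=0, (5-9)^2=16, (9-5)^2=16, (7-7)^2=0, (1-1)^2=0
sum(d^2) = 32.
Step 3: rho = 1 - 6*32 / (9*(9^2 - 1)) = 1 - 192/720 = 0.733333.
Step 4: Under H0, t = rho * sqrt((n-2)/(1-rho^2)) = 2.8538 ~ t(7).
Step 5: Two-sided p-value from the t-distribution with 7 df = 0.024554.
Step 6: alpha = 0.1. reject H0.

rho = 0.7333, p = 0.024554, reject H0 at alpha = 0.1.


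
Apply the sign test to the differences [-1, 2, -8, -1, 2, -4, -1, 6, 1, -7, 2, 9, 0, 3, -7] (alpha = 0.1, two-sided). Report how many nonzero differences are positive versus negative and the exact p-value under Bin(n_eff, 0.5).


Step 1: Discard zero differences. Original n = 15; n_eff = number of nonzero differences = 14.
Nonzero differences (with sign): -1, +2, -8, -1, +2, -4, -1, +6, +1, -7, +2, +9, +3, -7
Step 2: Count signs: positive = 7, negative = 7.
Step 3: Under H0: P(positive) = 0.5, so the number of positives S ~ Bin(14, 0.5).
Step 4: Two-sided exact p-value = sum of Bin(14,0.5) probabilities at or below the observed probability = 1.000000.
Step 5: alpha = 0.1. fail to reject H0.

n_eff = 14, pos = 7, neg = 7, p = 1.000000, fail to reject H0.


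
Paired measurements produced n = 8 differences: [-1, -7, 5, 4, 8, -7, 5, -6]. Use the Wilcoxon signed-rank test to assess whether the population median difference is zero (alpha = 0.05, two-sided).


Step 1: Drop any zero differences (none here) and take |d_i|.
|d| = [1, 7, 5, 4, 8, 7, 5, 6]
Step 2: Midrank |d_i| (ties get averaged ranks).
ranks: |1|->1, |7|->6.5, |5|->3.5, |4|->2, |8|->8, |7|->6.5, |5|->3.5, |6|->5
Step 3: Attach original signs; sum ranks with positive sign and with negative sign.
W+ = 3.5 + 2 + 8 + 3.5 = 17
W- = 1 + 6.5 + 6.5 + 5 = 19
(Check: W+ + W- = 36 should equal n(n+1)/2 = 36.)
Step 4: Test statistic W = min(W+, W-) = 17.
Step 5: Ties in |d|, so use the tie-corrected normal approximation.
        E[W] = n(n+1)/4 = 8*9/4 = 18.
        Tie groups: |d|=5 (t=2), |d|=7 (t=2); sum(t^3 - t) = 12.
        Var[W] = n(n+1)(2n+1)/24 - sum(t^3-t)/48 = 1224/24 - 12/48 = 50.75.
        z = (W - E[W]) / sqrt(Var[W]) = (17 - 18) / 7.1239 = -0.1404.
        Two-sided p = 2*Phi(z) = 0.888366.
Step 6: alpha = 0.05. fail to reject H0.

W+ = 17, W- = 19, W = min = 17, p = 0.888366, fail to reject H0.


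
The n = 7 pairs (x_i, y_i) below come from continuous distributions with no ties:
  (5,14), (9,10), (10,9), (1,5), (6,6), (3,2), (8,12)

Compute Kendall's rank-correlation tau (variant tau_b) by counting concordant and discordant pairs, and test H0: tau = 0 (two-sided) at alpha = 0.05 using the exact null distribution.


Step 1: Enumerate the 21 unordered pairs (i,j) with i<j and classify each by sign(x_j-x_i) * sign(y_j-y_i).
  (1,2):dx=+4,dy=-4->D; (1,3):dx=+5,dy=-5->D; (1,4):dx=-4,dy=-9->C; (1,5):dx=+1,dy=-8->D
  (1,6):dx=-2,dy=-12->C; (1,7):dx=+3,dy=-2->D; (2,3):dx=+1,dy=-1->D; (2,4):dx=-8,dy=-5->C
  (2,5):dx=-3,dy=-4->C; (2,6):dx=-6,dy=-8->C; (2,7):dx=-1,dy=+2->D; (3,4):dx=-9,dy=-4->C
  (3,5):dx=-4,dy=-3->C; (3,6):dx=-7,dy=-7->C; (3,7):dx=-2,dy=+3->D; (4,5):dx=+5,dy=+1->C
  (4,6):dx=+2,dy=-3->D; (4,7):dx=+7,dy=+7->C; (5,6):dx=-3,dy=-4->C; (5,7):dx=+2,dy=+6->C
  (6,7):dx=+5,dy=+10->C
Step 2: C = 13, D = 8, total pairs = 21.
Step 3: tau = (C - D)/(n(n-1)/2) = (13 - 8)/21 = 0.238095.
Step 4: Exact two-sided p-value (enumerate n! = 5040 permutations of y under H0): p = 0.561905.
Step 5: alpha = 0.05. fail to reject H0.

tau_b = 0.2381 (C=13, D=8), p = 0.561905, fail to reject H0.


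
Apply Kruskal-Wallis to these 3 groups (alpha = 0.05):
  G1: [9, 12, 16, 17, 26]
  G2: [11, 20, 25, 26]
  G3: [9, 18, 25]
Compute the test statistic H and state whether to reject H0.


Step 1: Combine all N = 12 observations and assign midranks.
sorted (value, group, rank): (9,G1,1.5), (9,G3,1.5), (11,G2,3), (12,G1,4), (16,G1,5), (17,G1,6), (18,G3,7), (20,G2,8), (25,G2,9.5), (25,G3,9.5), (26,G1,11.5), (26,G2,11.5)
Step 2: Sum ranks within each group.
R_1 = 28 (n_1 = 5)
R_2 = 32 (n_2 = 4)
R_3 = 18 (n_3 = 3)
Step 3: H = 12/(N(N+1)) * sum(R_i^2/n_i) - 3(N+1)
     = 12/(12*13) * (28^2/5 + 32^2/4 + 18^2/3) - 3*13
     = 0.076923 * 520.8 - 39
     = 1.061538.
Step 4: Ties present; correction factor C = 1 - 18/(12^3 - 12) = 0.989510. Corrected H = 1.061538 / 0.989510 = 1.072792.
Step 5: Under H0, H ~ chi^2(2); p-value = 0.584852.
Step 6: alpha = 0.05. fail to reject H0.

H = 1.0728, df = 2, p = 0.584852, fail to reject H0.


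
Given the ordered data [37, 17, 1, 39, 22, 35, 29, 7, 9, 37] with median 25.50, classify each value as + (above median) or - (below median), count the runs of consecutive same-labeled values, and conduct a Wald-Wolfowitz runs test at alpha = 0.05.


Step 1: Compute median = 25.50; label A = above, B = below.
Labels in order: ABBABAABBA  (n_A = 5, n_B = 5)
Step 2: Count runs R = 7.
Step 3: Under H0 (random ordering), E[R] = 2*n_A*n_B/(n_A+n_B) + 1 = 2*5*5/10 + 1 = 6.0000.
        Var[R] = 2*n_A*n_B*(2*n_A*n_B - n_A - n_B) / ((n_A+n_B)^2 * (n_A+n_B-1)) = 2000/900 = 2.2222.
        SD[R] = 1.4907.
Step 4: Continuity-corrected z = (R - 0.5 - E[R]) / SD[R] = (7 - 0.5 - 6.0000) / 1.4907 = 0.3354.
Step 5: Two-sided p-value via normal approximation = 2*(1 - Phi(|z|)) = 0.737316.
Step 6: alpha = 0.05. fail to reject H0.

R = 7, z = 0.3354, p = 0.737316, fail to reject H0.


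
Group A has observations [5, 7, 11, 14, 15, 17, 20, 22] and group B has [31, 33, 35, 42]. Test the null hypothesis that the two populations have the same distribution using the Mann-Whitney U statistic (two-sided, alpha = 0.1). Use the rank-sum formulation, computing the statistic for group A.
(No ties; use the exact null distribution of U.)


Step 1: Combine and sort all 12 observations; assign midranks.
sorted (value, group): (5,X), (7,X), (11,X), (14,X), (15,X), (17,X), (20,X), (22,X), (31,Y), (33,Y), (35,Y), (42,Y)
ranks: 5->1, 7->2, 11->3, 14->4, 15->5, 17->6, 20->7, 22->8, 31->9, 33->10, 35->11, 42->12
Step 2: Rank sum for X: R1 = 1 + 2 + 3 + 4 + 5 + 6 + 7 + 8 = 36.
Step 3: U_X = R1 - n1(n1+1)/2 = 36 - 8*9/2 = 36 - 36 = 0.
       U_Y = n1*n2 - U_X = 32 - 0 = 32.
Step 4: No ties, so the exact null distribution of U (based on enumerating the C(12,8) = 495 equally likely rank assignments) gives the two-sided p-value.
Step 5: p-value = 0.004040; compare to alpha = 0.1. reject H0.

U_X = 0, p = 0.004040, reject H0 at alpha = 0.1.


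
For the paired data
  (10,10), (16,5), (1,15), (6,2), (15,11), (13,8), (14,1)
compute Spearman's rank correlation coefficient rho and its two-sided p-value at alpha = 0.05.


Step 1: Rank x and y separately (midranks; no ties here).
rank(x): 10->3, 16->7, 1->1, 6->2, 15->6, 13->4, 14->5
rank(y): 10->5, 5->3, 15->7, 2->2, 11->6, 8->4, 1->1
Step 2: d_i = R_x(i) - R_y(i); compute d_i^2.
  (3-5)^2=4, (7-3)^2=16, (1-7)^2=36, (2-2)^2=0, (6-6)^2=0, (4-4)^2=0, (5-1)^2=16
sum(d^2) = 72.
Step 3: rho = 1 - 6*72 / (7*(7^2 - 1)) = 1 - 432/336 = -0.285714.
Step 4: Under H0, t = rho * sqrt((n-2)/(1-rho^2)) = -0.6667 ~ t(5).
Step 5: Two-sided p-value from the t-distribution with 5 df = 0.534509.
Step 6: alpha = 0.05. fail to reject H0.

rho = -0.2857, p = 0.534509, fail to reject H0 at alpha = 0.05.


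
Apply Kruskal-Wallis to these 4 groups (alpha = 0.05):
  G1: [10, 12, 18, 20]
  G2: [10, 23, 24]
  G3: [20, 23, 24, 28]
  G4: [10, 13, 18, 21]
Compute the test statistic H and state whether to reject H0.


Step 1: Combine all N = 15 observations and assign midranks.
sorted (value, group, rank): (10,G1,2), (10,G2,2), (10,G4,2), (12,G1,4), (13,G4,5), (18,G1,6.5), (18,G4,6.5), (20,G1,8.5), (20,G3,8.5), (21,G4,10), (23,G2,11.5), (23,G3,11.5), (24,G2,13.5), (24,G3,13.5), (28,G3,15)
Step 2: Sum ranks within each group.
R_1 = 21 (n_1 = 4)
R_2 = 27 (n_2 = 3)
R_3 = 48.5 (n_3 = 4)
R_4 = 23.5 (n_4 = 4)
Step 3: H = 12/(N(N+1)) * sum(R_i^2/n_i) - 3(N+1)
     = 12/(15*16) * (21^2/4 + 27^2/3 + 48.5^2/4 + 23.5^2/4) - 3*16
     = 0.050000 * 1079.38 - 48
     = 5.968750.
Step 4: Ties present; correction factor C = 1 - 48/(15^3 - 15) = 0.985714. Corrected H = 5.968750 / 0.985714 = 6.055254.
Step 5: Under H0, H ~ chi^2(3); p-value = 0.108953.
Step 6: alpha = 0.05. fail to reject H0.

H = 6.0553, df = 3, p = 0.108953, fail to reject H0.


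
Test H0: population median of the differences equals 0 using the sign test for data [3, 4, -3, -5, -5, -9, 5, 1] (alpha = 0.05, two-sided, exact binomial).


Step 1: Discard zero differences. Original n = 8; n_eff = number of nonzero differences = 8.
Nonzero differences (with sign): +3, +4, -3, -5, -5, -9, +5, +1
Step 2: Count signs: positive = 4, negative = 4.
Step 3: Under H0: P(positive) = 0.5, so the number of positives S ~ Bin(8, 0.5).
Step 4: Two-sided exact p-value = sum of Bin(8,0.5) probabilities at or below the observed probability = 1.000000.
Step 5: alpha = 0.05. fail to reject H0.

n_eff = 8, pos = 4, neg = 4, p = 1.000000, fail to reject H0.


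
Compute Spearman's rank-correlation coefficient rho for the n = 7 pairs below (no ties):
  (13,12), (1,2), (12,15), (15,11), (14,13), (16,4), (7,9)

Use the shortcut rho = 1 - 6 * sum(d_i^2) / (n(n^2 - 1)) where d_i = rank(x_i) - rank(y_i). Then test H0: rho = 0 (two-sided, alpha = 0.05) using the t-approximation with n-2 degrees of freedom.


Step 1: Rank x and y separately (midranks; no ties here).
rank(x): 13->4, 1->1, 12->3, 15->6, 14->5, 16->7, 7->2
rank(y): 12->5, 2->1, 15->7, 11->4, 13->6, 4->2, 9->3
Step 2: d_i = R_x(i) - R_y(i); compute d_i^2.
  (4-5)^2=1, (1-1)^2=0, (3-7)^2=16, (6-4)^2=4, (5-6)^2=1, (7-2)^2=25, (2-3)^2=1
sum(d^2) = 48.
Step 3: rho = 1 - 6*48 / (7*(7^2 - 1)) = 1 - 288/336 = 0.142857.
Step 4: Under H0, t = rho * sqrt((n-2)/(1-rho^2)) = 0.3227 ~ t(5).
Step 5: Two-sided p-value from the t-distribution with 5 df = 0.759945.
Step 6: alpha = 0.05. fail to reject H0.

rho = 0.1429, p = 0.759945, fail to reject H0 at alpha = 0.05.


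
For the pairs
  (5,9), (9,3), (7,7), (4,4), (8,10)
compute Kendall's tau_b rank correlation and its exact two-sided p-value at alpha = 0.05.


Step 1: Enumerate the 10 unordered pairs (i,j) with i<j and classify each by sign(x_j-x_i) * sign(y_j-y_i).
  (1,2):dx=+4,dy=-6->D; (1,3):dx=+2,dy=-2->D; (1,4):dx=-1,dy=-5->C; (1,5):dx=+3,dy=+1->C
  (2,3):dx=-2,dy=+4->D; (2,4):dx=-5,dy=+1->D; (2,5):dx=-1,dy=+7->D; (3,4):dx=-3,dy=-3->C
  (3,5):dx=+1,dy=+3->C; (4,5):dx=+4,dy=+6->C
Step 2: C = 5, D = 5, total pairs = 10.
Step 3: tau = (C - D)/(n(n-1)/2) = (5 - 5)/10 = 0.000000.
Step 4: Exact two-sided p-value (enumerate n! = 120 permutations of y under H0): p = 1.000000.
Step 5: alpha = 0.05. fail to reject H0.

tau_b = 0.0000 (C=5, D=5), p = 1.000000, fail to reject H0.


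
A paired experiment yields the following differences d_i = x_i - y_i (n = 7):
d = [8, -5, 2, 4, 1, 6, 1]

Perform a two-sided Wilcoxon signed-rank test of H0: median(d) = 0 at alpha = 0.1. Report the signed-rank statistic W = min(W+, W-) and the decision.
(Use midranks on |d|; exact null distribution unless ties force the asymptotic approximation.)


Step 1: Drop any zero differences (none here) and take |d_i|.
|d| = [8, 5, 2, 4, 1, 6, 1]
Step 2: Midrank |d_i| (ties get averaged ranks).
ranks: |8|->7, |5|->5, |2|->3, |4|->4, |1|->1.5, |6|->6, |1|->1.5
Step 3: Attach original signs; sum ranks with positive sign and with negative sign.
W+ = 7 + 3 + 4 + 1.5 + 6 + 1.5 = 23
W- = 5 = 5
(Check: W+ + W- = 28 should equal n(n+1)/2 = 28.)
Step 4: Test statistic W = min(W+, W-) = 5.
Step 5: Ties in |d|, so use the tie-corrected normal approximation.
        E[W] = n(n+1)/4 = 7*8/4 = 14.
        Tie groups: |d|=1 (t=2); sum(t^3 - t) = 6.
        Var[W] = n(n+1)(2n+1)/24 - sum(t^3-t)/48 = 840/24 - 6/48 = 34.875.
        z = (W - E[W]) / sqrt(Var[W]) = (5 - 14) / 5.9055 = -1.5240.
        Two-sided p = 2*Phi(z) = 0.127508.
Step 6: alpha = 0.1. fail to reject H0.

W+ = 23, W- = 5, W = min = 5, p = 0.127508, fail to reject H0.


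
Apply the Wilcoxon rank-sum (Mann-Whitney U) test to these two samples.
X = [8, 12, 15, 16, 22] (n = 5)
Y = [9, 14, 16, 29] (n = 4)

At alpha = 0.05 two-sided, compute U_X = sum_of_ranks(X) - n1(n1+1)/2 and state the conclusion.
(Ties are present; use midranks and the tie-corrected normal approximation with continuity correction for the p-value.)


Step 1: Combine and sort all 9 observations; assign midranks.
sorted (value, group): (8,X), (9,Y), (12,X), (14,Y), (15,X), (16,X), (16,Y), (22,X), (29,Y)
ranks: 8->1, 9->2, 12->3, 14->4, 15->5, 16->6.5, 16->6.5, 22->8, 29->9
Step 2: Rank sum for X: R1 = 1 + 3 + 5 + 6.5 + 8 = 23.5.
Step 3: U_X = R1 - n1(n1+1)/2 = 23.5 - 5*6/2 = 23.5 - 15 = 8.5.
       U_Y = n1*n2 - U_X = 20 - 8.5 = 11.5.
Step 4: Ties are present, so use the tie-corrected normal approximation (with continuity correction) for the p-value.
Step 5: p-value = 0.805701; compare to alpha = 0.05. fail to reject H0.

U_X = 8.5, p = 0.805701, fail to reject H0 at alpha = 0.05.


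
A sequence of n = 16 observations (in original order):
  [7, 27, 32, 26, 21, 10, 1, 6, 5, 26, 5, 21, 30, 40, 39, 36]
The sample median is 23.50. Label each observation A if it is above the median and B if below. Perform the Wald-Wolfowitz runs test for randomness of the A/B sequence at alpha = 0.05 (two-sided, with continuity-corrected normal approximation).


Step 1: Compute median = 23.50; label A = above, B = below.
Labels in order: BAAABBBBBABBAAAA  (n_A = 8, n_B = 8)
Step 2: Count runs R = 6.
Step 3: Under H0 (random ordering), E[R] = 2*n_A*n_B/(n_A+n_B) + 1 = 2*8*8/16 + 1 = 9.0000.
        Var[R] = 2*n_A*n_B*(2*n_A*n_B - n_A - n_B) / ((n_A+n_B)^2 * (n_A+n_B-1)) = 14336/3840 = 3.7333.
        SD[R] = 1.9322.
Step 4: Continuity-corrected z = (R + 0.5 - E[R]) / SD[R] = (6 + 0.5 - 9.0000) / 1.9322 = -1.2939.
Step 5: Two-sided p-value via normal approximation = 2*(1 - Phi(|z|)) = 0.195709.
Step 6: alpha = 0.05. fail to reject H0.

R = 6, z = -1.2939, p = 0.195709, fail to reject H0.


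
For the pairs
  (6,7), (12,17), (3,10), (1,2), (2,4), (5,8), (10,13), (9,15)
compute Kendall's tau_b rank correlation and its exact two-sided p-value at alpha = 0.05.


Step 1: Enumerate the 28 unordered pairs (i,j) with i<j and classify each by sign(x_j-x_i) * sign(y_j-y_i).
  (1,2):dx=+6,dy=+10->C; (1,3):dx=-3,dy=+3->D; (1,4):dx=-5,dy=-5->C; (1,5):dx=-4,dy=-3->C
  (1,6):dx=-1,dy=+1->D; (1,7):dx=+4,dy=+6->C; (1,8):dx=+3,dy=+8->C; (2,3):dx=-9,dy=-7->C
  (2,4):dx=-11,dy=-15->C; (2,5):dx=-10,dy=-13->C; (2,6):dx=-7,dy=-9->C; (2,7):dx=-2,dy=-4->C
  (2,8):dx=-3,dy=-2->C; (3,4):dx=-2,dy=-8->C; (3,5):dx=-1,dy=-6->C; (3,6):dx=+2,dy=-2->D
  (3,7):dx=+7,dy=+3->C; (3,8):dx=+6,dy=+5->C; (4,5):dx=+1,dy=+2->C; (4,6):dx=+4,dy=+6->C
  (4,7):dx=+9,dy=+11->C; (4,8):dx=+8,dy=+13->C; (5,6):dx=+3,dy=+4->C; (5,7):dx=+8,dy=+9->C
  (5,8):dx=+7,dy=+11->C; (6,7):dx=+5,dy=+5->C; (6,8):dx=+4,dy=+7->C; (7,8):dx=-1,dy=+2->D
Step 2: C = 24, D = 4, total pairs = 28.
Step 3: tau = (C - D)/(n(n-1)/2) = (24 - 4)/28 = 0.714286.
Step 4: Exact two-sided p-value (enumerate n! = 40320 permutations of y under H0): p = 0.014137.
Step 5: alpha = 0.05. reject H0.

tau_b = 0.7143 (C=24, D=4), p = 0.014137, reject H0.


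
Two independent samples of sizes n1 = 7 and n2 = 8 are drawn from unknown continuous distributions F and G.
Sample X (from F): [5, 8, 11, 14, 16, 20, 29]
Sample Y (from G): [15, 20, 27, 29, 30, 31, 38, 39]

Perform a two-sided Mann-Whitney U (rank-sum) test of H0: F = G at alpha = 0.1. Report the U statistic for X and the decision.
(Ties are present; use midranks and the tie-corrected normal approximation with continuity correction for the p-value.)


Step 1: Combine and sort all 15 observations; assign midranks.
sorted (value, group): (5,X), (8,X), (11,X), (14,X), (15,Y), (16,X), (20,X), (20,Y), (27,Y), (29,X), (29,Y), (30,Y), (31,Y), (38,Y), (39,Y)
ranks: 5->1, 8->2, 11->3, 14->4, 15->5, 16->6, 20->7.5, 20->7.5, 27->9, 29->10.5, 29->10.5, 30->12, 31->13, 38->14, 39->15
Step 2: Rank sum for X: R1 = 1 + 2 + 3 + 4 + 6 + 7.5 + 10.5 = 34.
Step 3: U_X = R1 - n1(n1+1)/2 = 34 - 7*8/2 = 34 - 28 = 6.
       U_Y = n1*n2 - U_X = 56 - 6 = 50.
Step 4: Ties are present, so use the tie-corrected normal approximation (with continuity correction) for the p-value.
Step 5: p-value = 0.012681; compare to alpha = 0.1. reject H0.

U_X = 6, p = 0.012681, reject H0 at alpha = 0.1.


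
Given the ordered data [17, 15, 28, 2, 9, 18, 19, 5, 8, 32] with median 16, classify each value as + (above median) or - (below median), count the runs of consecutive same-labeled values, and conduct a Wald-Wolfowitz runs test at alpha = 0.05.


Step 1: Compute median = 16; label A = above, B = below.
Labels in order: ABABBAABBA  (n_A = 5, n_B = 5)
Step 2: Count runs R = 7.
Step 3: Under H0 (random ordering), E[R] = 2*n_A*n_B/(n_A+n_B) + 1 = 2*5*5/10 + 1 = 6.0000.
        Var[R] = 2*n_A*n_B*(2*n_A*n_B - n_A - n_B) / ((n_A+n_B)^2 * (n_A+n_B-1)) = 2000/900 = 2.2222.
        SD[R] = 1.4907.
Step 4: Continuity-corrected z = (R - 0.5 - E[R]) / SD[R] = (7 - 0.5 - 6.0000) / 1.4907 = 0.3354.
Step 5: Two-sided p-value via normal approximation = 2*(1 - Phi(|z|)) = 0.737316.
Step 6: alpha = 0.05. fail to reject H0.

R = 7, z = 0.3354, p = 0.737316, fail to reject H0.


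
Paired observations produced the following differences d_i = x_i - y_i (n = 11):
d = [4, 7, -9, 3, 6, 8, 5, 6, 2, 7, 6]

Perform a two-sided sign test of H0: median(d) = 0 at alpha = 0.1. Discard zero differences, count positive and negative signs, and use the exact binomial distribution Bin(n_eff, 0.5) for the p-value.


Step 1: Discard zero differences. Original n = 11; n_eff = number of nonzero differences = 11.
Nonzero differences (with sign): +4, +7, -9, +3, +6, +8, +5, +6, +2, +7, +6
Step 2: Count signs: positive = 10, negative = 1.
Step 3: Under H0: P(positive) = 0.5, so the number of positives S ~ Bin(11, 0.5).
Step 4: Two-sided exact p-value = sum of Bin(11,0.5) probabilities at or below the observed probability = 0.011719.
Step 5: alpha = 0.1. reject H0.

n_eff = 11, pos = 10, neg = 1, p = 0.011719, reject H0.


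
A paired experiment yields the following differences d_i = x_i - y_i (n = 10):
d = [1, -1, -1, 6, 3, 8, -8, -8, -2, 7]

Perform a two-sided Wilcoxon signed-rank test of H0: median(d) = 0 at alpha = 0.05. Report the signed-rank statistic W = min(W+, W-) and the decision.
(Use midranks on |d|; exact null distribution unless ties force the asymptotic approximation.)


Step 1: Drop any zero differences (none here) and take |d_i|.
|d| = [1, 1, 1, 6, 3, 8, 8, 8, 2, 7]
Step 2: Midrank |d_i| (ties get averaged ranks).
ranks: |1|->2, |1|->2, |1|->2, |6|->6, |3|->5, |8|->9, |8|->9, |8|->9, |2|->4, |7|->7
Step 3: Attach original signs; sum ranks with positive sign and with negative sign.
W+ = 2 + 6 + 5 + 9 + 7 = 29
W- = 2 + 2 + 9 + 9 + 4 = 26
(Check: W+ + W- = 55 should equal n(n+1)/2 = 55.)
Step 4: Test statistic W = min(W+, W-) = 26.
Step 5: Ties in |d|, so use the tie-corrected normal approximation.
        E[W] = n(n+1)/4 = 10*11/4 = 27.5.
        Tie groups: |d|=1 (t=3), |d|=8 (t=3); sum(t^3 - t) = 48.
        Var[W] = n(n+1)(2n+1)/24 - sum(t^3-t)/48 = 2310/24 - 48/48 = 95.25.
        z = (W - E[W]) / sqrt(Var[W]) = (26 - 27.5) / 9.7596 = -0.1537.
        Two-sided p = 2*Phi(z) = 0.877850.
Step 6: alpha = 0.05. fail to reject H0.

W+ = 29, W- = 26, W = min = 26, p = 0.877850, fail to reject H0.


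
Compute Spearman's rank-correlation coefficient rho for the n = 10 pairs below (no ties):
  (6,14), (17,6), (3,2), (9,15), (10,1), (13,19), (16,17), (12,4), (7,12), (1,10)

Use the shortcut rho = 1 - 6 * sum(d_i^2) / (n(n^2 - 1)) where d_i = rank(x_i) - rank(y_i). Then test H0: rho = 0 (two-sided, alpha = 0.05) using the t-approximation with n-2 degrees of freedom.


Step 1: Rank x and y separately (midranks; no ties here).
rank(x): 6->3, 17->10, 3->2, 9->5, 10->6, 13->8, 16->9, 12->7, 7->4, 1->1
rank(y): 14->7, 6->4, 2->2, 15->8, 1->1, 19->10, 17->9, 4->3, 12->6, 10->5
Step 2: d_i = R_x(i) - R_y(i); compute d_i^2.
  (3-7)^2=16, (10-4)^2=36, (2-2)^2=0, (5-8)^2=9, (6-1)^2=25, (8-10)^2=4, (9-9)^2=0, (7-3)^2=16, (4-6)^2=4, (1-5)^2=16
sum(d^2) = 126.
Step 3: rho = 1 - 6*126 / (10*(10^2 - 1)) = 1 - 756/990 = 0.236364.
Step 4: Under H0, t = rho * sqrt((n-2)/(1-rho^2)) = 0.6880 ~ t(8).
Step 5: Two-sided p-value from the t-distribution with 8 df = 0.510885.
Step 6: alpha = 0.05. fail to reject H0.

rho = 0.2364, p = 0.510885, fail to reject H0 at alpha = 0.05.


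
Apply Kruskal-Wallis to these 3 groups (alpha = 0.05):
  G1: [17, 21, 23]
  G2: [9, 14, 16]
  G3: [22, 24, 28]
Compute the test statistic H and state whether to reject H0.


Step 1: Combine all N = 9 observations and assign midranks.
sorted (value, group, rank): (9,G2,1), (14,G2,2), (16,G2,3), (17,G1,4), (21,G1,5), (22,G3,6), (23,G1,7), (24,G3,8), (28,G3,9)
Step 2: Sum ranks within each group.
R_1 = 16 (n_1 = 3)
R_2 = 6 (n_2 = 3)
R_3 = 23 (n_3 = 3)
Step 3: H = 12/(N(N+1)) * sum(R_i^2/n_i) - 3(N+1)
     = 12/(9*10) * (16^2/3 + 6^2/3 + 23^2/3) - 3*10
     = 0.133333 * 273.667 - 30
     = 6.488889.
Step 4: No ties, so H is used without correction.
Step 5: Under H0, H ~ chi^2(2); p-value = 0.038990.
Step 6: alpha = 0.05. reject H0.

H = 6.4889, df = 2, p = 0.038990, reject H0.


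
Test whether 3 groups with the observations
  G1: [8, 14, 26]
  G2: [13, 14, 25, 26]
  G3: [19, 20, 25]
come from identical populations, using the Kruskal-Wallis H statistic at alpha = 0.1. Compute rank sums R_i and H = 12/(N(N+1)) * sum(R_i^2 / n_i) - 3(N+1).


Step 1: Combine all N = 10 observations and assign midranks.
sorted (value, group, rank): (8,G1,1), (13,G2,2), (14,G1,3.5), (14,G2,3.5), (19,G3,5), (20,G3,6), (25,G2,7.5), (25,G3,7.5), (26,G1,9.5), (26,G2,9.5)
Step 2: Sum ranks within each group.
R_1 = 14 (n_1 = 3)
R_2 = 22.5 (n_2 = 4)
R_3 = 18.5 (n_3 = 3)
Step 3: H = 12/(N(N+1)) * sum(R_i^2/n_i) - 3(N+1)
     = 12/(10*11) * (14^2/3 + 22.5^2/4 + 18.5^2/3) - 3*11
     = 0.109091 * 305.979 - 33
     = 0.379545.
Step 4: Ties present; correction factor C = 1 - 18/(10^3 - 10) = 0.981818. Corrected H = 0.379545 / 0.981818 = 0.386574.
Step 5: Under H0, H ~ chi^2(2); p-value = 0.824245.
Step 6: alpha = 0.1. fail to reject H0.

H = 0.3866, df = 2, p = 0.824245, fail to reject H0.


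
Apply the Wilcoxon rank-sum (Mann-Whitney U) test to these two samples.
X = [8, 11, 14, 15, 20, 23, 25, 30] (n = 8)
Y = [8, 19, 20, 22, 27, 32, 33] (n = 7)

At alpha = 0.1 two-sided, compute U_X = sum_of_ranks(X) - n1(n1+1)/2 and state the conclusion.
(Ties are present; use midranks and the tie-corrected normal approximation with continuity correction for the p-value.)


Step 1: Combine and sort all 15 observations; assign midranks.
sorted (value, group): (8,X), (8,Y), (11,X), (14,X), (15,X), (19,Y), (20,X), (20,Y), (22,Y), (23,X), (25,X), (27,Y), (30,X), (32,Y), (33,Y)
ranks: 8->1.5, 8->1.5, 11->3, 14->4, 15->5, 19->6, 20->7.5, 20->7.5, 22->9, 23->10, 25->11, 27->12, 30->13, 32->14, 33->15
Step 2: Rank sum for X: R1 = 1.5 + 3 + 4 + 5 + 7.5 + 10 + 11 + 13 = 55.
Step 3: U_X = R1 - n1(n1+1)/2 = 55 - 8*9/2 = 55 - 36 = 19.
       U_Y = n1*n2 - U_X = 56 - 19 = 37.
Step 4: Ties are present, so use the tie-corrected normal approximation (with continuity correction) for the p-value.
Step 5: p-value = 0.324405; compare to alpha = 0.1. fail to reject H0.

U_X = 19, p = 0.324405, fail to reject H0 at alpha = 0.1.


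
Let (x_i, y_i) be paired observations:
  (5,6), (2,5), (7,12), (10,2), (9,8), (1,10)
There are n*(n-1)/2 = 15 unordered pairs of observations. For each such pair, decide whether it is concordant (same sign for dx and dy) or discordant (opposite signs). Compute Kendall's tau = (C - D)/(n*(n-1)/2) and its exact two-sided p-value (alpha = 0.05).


Step 1: Enumerate the 15 unordered pairs (i,j) with i<j and classify each by sign(x_j-x_i) * sign(y_j-y_i).
  (1,2):dx=-3,dy=-1->C; (1,3):dx=+2,dy=+6->C; (1,4):dx=+5,dy=-4->D; (1,5):dx=+4,dy=+2->C
  (1,6):dx=-4,dy=+4->D; (2,3):dx=+5,dy=+7->C; (2,4):dx=+8,dy=-3->D; (2,5):dx=+7,dy=+3->C
  (2,6):dx=-1,dy=+5->D; (3,4):dx=+3,dy=-10->D; (3,5):dx=+2,dy=-4->D; (3,6):dx=-6,dy=-2->C
  (4,5):dx=-1,dy=+6->D; (4,6):dx=-9,dy=+8->D; (5,6):dx=-8,dy=+2->D
Step 2: C = 6, D = 9, total pairs = 15.
Step 3: tau = (C - D)/(n(n-1)/2) = (6 - 9)/15 = -0.200000.
Step 4: Exact two-sided p-value (enumerate n! = 720 permutations of y under H0): p = 0.719444.
Step 5: alpha = 0.05. fail to reject H0.

tau_b = -0.2000 (C=6, D=9), p = 0.719444, fail to reject H0.


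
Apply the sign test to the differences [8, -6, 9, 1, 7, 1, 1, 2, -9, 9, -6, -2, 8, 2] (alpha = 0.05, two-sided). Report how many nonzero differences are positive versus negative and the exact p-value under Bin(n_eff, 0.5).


Step 1: Discard zero differences. Original n = 14; n_eff = number of nonzero differences = 14.
Nonzero differences (with sign): +8, -6, +9, +1, +7, +1, +1, +2, -9, +9, -6, -2, +8, +2
Step 2: Count signs: positive = 10, negative = 4.
Step 3: Under H0: P(positive) = 0.5, so the number of positives S ~ Bin(14, 0.5).
Step 4: Two-sided exact p-value = sum of Bin(14,0.5) probabilities at or below the observed probability = 0.179565.
Step 5: alpha = 0.05. fail to reject H0.

n_eff = 14, pos = 10, neg = 4, p = 0.179565, fail to reject H0.


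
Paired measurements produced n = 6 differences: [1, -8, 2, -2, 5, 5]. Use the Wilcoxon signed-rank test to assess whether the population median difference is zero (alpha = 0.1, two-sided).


Step 1: Drop any zero differences (none here) and take |d_i|.
|d| = [1, 8, 2, 2, 5, 5]
Step 2: Midrank |d_i| (ties get averaged ranks).
ranks: |1|->1, |8|->6, |2|->2.5, |2|->2.5, |5|->4.5, |5|->4.5
Step 3: Attach original signs; sum ranks with positive sign and with negative sign.
W+ = 1 + 2.5 + 4.5 + 4.5 = 12.5
W- = 6 + 2.5 = 8.5
(Check: W+ + W- = 21 should equal n(n+1)/2 = 21.)
Step 4: Test statistic W = min(W+, W-) = 8.5.
Step 5: Ties in |d|, so use the tie-corrected normal approximation.
        E[W] = n(n+1)/4 = 6*7/4 = 10.5.
        Tie groups: |d|=2 (t=2), |d|=5 (t=2); sum(t^3 - t) = 12.
        Var[W] = n(n+1)(2n+1)/24 - sum(t^3-t)/48 = 546/24 - 12/48 = 22.5.
        z = (W - E[W]) / sqrt(Var[W]) = (8.5 - 10.5) / 4.7434 = -0.4216.
        Two-sided p = 2*Phi(z) = 0.673290.
Step 6: alpha = 0.1. fail to reject H0.

W+ = 12.5, W- = 8.5, W = min = 8.5, p = 0.673290, fail to reject H0.


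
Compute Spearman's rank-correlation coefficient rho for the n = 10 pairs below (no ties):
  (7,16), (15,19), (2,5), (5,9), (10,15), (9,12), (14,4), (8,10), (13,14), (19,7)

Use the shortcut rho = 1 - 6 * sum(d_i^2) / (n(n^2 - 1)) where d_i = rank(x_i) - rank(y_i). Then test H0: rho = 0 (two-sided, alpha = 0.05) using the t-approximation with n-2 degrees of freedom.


Step 1: Rank x and y separately (midranks; no ties here).
rank(x): 7->3, 15->9, 2->1, 5->2, 10->6, 9->5, 14->8, 8->4, 13->7, 19->10
rank(y): 16->9, 19->10, 5->2, 9->4, 15->8, 12->6, 4->1, 10->5, 14->7, 7->3
Step 2: d_i = R_x(i) - R_y(i); compute d_i^2.
  (3-9)^2=36, (9-10)^2=1, (1-2)^2=1, (2-4)^2=4, (6-8)^2=4, (5-6)^2=1, (8-1)^2=49, (4-5)^2=1, (7-7)^2=0, (10-3)^2=49
sum(d^2) = 146.
Step 3: rho = 1 - 6*146 / (10*(10^2 - 1)) = 1 - 876/990 = 0.115152.
Step 4: Under H0, t = rho * sqrt((n-2)/(1-rho^2)) = 0.3279 ~ t(8).
Step 5: Two-sided p-value from the t-distribution with 8 df = 0.751420.
Step 6: alpha = 0.05. fail to reject H0.

rho = 0.1152, p = 0.751420, fail to reject H0 at alpha = 0.05.


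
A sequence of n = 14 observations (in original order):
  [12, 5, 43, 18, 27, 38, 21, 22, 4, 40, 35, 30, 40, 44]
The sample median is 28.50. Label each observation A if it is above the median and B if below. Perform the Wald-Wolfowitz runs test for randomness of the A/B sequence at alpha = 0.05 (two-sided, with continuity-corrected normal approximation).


Step 1: Compute median = 28.50; label A = above, B = below.
Labels in order: BBABBABBBAAAAA  (n_A = 7, n_B = 7)
Step 2: Count runs R = 6.
Step 3: Under H0 (random ordering), E[R] = 2*n_A*n_B/(n_A+n_B) + 1 = 2*7*7/14 + 1 = 8.0000.
        Var[R] = 2*n_A*n_B*(2*n_A*n_B - n_A - n_B) / ((n_A+n_B)^2 * (n_A+n_B-1)) = 8232/2548 = 3.2308.
        SD[R] = 1.7974.
Step 4: Continuity-corrected z = (R + 0.5 - E[R]) / SD[R] = (6 + 0.5 - 8.0000) / 1.7974 = -0.8345.
Step 5: Two-sided p-value via normal approximation = 2*(1 - Phi(|z|)) = 0.403986.
Step 6: alpha = 0.05. fail to reject H0.

R = 6, z = -0.8345, p = 0.403986, fail to reject H0.


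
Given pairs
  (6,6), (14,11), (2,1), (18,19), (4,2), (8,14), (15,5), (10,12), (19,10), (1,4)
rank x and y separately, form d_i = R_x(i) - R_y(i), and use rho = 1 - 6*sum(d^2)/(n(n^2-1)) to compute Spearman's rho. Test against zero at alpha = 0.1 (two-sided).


Step 1: Rank x and y separately (midranks; no ties here).
rank(x): 6->4, 14->7, 2->2, 18->9, 4->3, 8->5, 15->8, 10->6, 19->10, 1->1
rank(y): 6->5, 11->7, 1->1, 19->10, 2->2, 14->9, 5->4, 12->8, 10->6, 4->3
Step 2: d_i = R_x(i) - R_y(i); compute d_i^2.
  (4-5)^2=1, (7-7)^2=0, (2-1)^2=1, (9-10)^2=1, (3-2)^2=1, (5-9)^2=16, (8-4)^2=16, (6-8)^2=4, (10-6)^2=16, (1-3)^2=4
sum(d^2) = 60.
Step 3: rho = 1 - 6*60 / (10*(10^2 - 1)) = 1 - 360/990 = 0.636364.
Step 4: Under H0, t = rho * sqrt((n-2)/(1-rho^2)) = 2.3333 ~ t(8).
Step 5: Two-sided p-value from the t-distribution with 8 df = 0.047912.
Step 6: alpha = 0.1. reject H0.

rho = 0.6364, p = 0.047912, reject H0 at alpha = 0.1.


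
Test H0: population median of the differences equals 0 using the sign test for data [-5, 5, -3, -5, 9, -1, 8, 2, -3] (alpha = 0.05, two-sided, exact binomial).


Step 1: Discard zero differences. Original n = 9; n_eff = number of nonzero differences = 9.
Nonzero differences (with sign): -5, +5, -3, -5, +9, -1, +8, +2, -3
Step 2: Count signs: positive = 4, negative = 5.
Step 3: Under H0: P(positive) = 0.5, so the number of positives S ~ Bin(9, 0.5).
Step 4: Two-sided exact p-value = sum of Bin(9,0.5) probabilities at or below the observed probability = 1.000000.
Step 5: alpha = 0.05. fail to reject H0.

n_eff = 9, pos = 4, neg = 5, p = 1.000000, fail to reject H0.


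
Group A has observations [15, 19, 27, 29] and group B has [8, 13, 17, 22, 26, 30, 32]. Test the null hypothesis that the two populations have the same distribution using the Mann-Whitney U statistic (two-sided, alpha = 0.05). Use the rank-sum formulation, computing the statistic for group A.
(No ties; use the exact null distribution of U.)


Step 1: Combine and sort all 11 observations; assign midranks.
sorted (value, group): (8,Y), (13,Y), (15,X), (17,Y), (19,X), (22,Y), (26,Y), (27,X), (29,X), (30,Y), (32,Y)
ranks: 8->1, 13->2, 15->3, 17->4, 19->5, 22->6, 26->7, 27->8, 29->9, 30->10, 32->11
Step 2: Rank sum for X: R1 = 3 + 5 + 8 + 9 = 25.
Step 3: U_X = R1 - n1(n1+1)/2 = 25 - 4*5/2 = 25 - 10 = 15.
       U_Y = n1*n2 - U_X = 28 - 15 = 13.
Step 4: No ties, so the exact null distribution of U (based on enumerating the C(11,4) = 330 equally likely rank assignments) gives the two-sided p-value.
Step 5: p-value = 0.927273; compare to alpha = 0.05. fail to reject H0.

U_X = 15, p = 0.927273, fail to reject H0 at alpha = 0.05.


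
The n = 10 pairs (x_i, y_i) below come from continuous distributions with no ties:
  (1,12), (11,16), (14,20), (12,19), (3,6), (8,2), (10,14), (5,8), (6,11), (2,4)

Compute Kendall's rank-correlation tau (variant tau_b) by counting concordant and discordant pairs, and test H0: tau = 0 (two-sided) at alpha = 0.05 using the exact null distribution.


Step 1: Enumerate the 45 unordered pairs (i,j) with i<j and classify each by sign(x_j-x_i) * sign(y_j-y_i).
  (1,2):dx=+10,dy=+4->C; (1,3):dx=+13,dy=+8->C; (1,4):dx=+11,dy=+7->C; (1,5):dx=+2,dy=-6->D
  (1,6):dx=+7,dy=-10->D; (1,7):dx=+9,dy=+2->C; (1,8):dx=+4,dy=-4->D; (1,9):dx=+5,dy=-1->D
  (1,10):dx=+1,dy=-8->D; (2,3):dx=+3,dy=+4->C; (2,4):dx=+1,dy=+3->C; (2,5):dx=-8,dy=-10->C
  (2,6):dx=-3,dy=-14->C; (2,7):dx=-1,dy=-2->C; (2,8):dx=-6,dy=-8->C; (2,9):dx=-5,dy=-5->C
  (2,10):dx=-9,dy=-12->C; (3,4):dx=-2,dy=-1->C; (3,5):dx=-11,dy=-14->C; (3,6):dx=-6,dy=-18->C
  (3,7):dx=-4,dy=-6->C; (3,8):dx=-9,dy=-12->C; (3,9):dx=-8,dy=-9->C; (3,10):dx=-12,dy=-16->C
  (4,5):dx=-9,dy=-13->C; (4,6):dx=-4,dy=-17->C; (4,7):dx=-2,dy=-5->C; (4,8):dx=-7,dy=-11->C
  (4,9):dx=-6,dy=-8->C; (4,10):dx=-10,dy=-15->C; (5,6):dx=+5,dy=-4->D; (5,7):dx=+7,dy=+8->C
  (5,8):dx=+2,dy=+2->C; (5,9):dx=+3,dy=+5->C; (5,10):dx=-1,dy=-2->C; (6,7):dx=+2,dy=+12->C
  (6,8):dx=-3,dy=+6->D; (6,9):dx=-2,dy=+9->D; (6,10):dx=-6,dy=+2->D; (7,8):dx=-5,dy=-6->C
  (7,9):dx=-4,dy=-3->C; (7,10):dx=-8,dy=-10->C; (8,9):dx=+1,dy=+3->C; (8,10):dx=-3,dy=-4->C
  (9,10):dx=-4,dy=-7->C
Step 2: C = 36, D = 9, total pairs = 45.
Step 3: tau = (C - D)/(n(n-1)/2) = (36 - 9)/45 = 0.600000.
Step 4: Exact two-sided p-value (enumerate n! = 3628800 permutations of y under H0): p = 0.016666.
Step 5: alpha = 0.05. reject H0.

tau_b = 0.6000 (C=36, D=9), p = 0.016666, reject H0.


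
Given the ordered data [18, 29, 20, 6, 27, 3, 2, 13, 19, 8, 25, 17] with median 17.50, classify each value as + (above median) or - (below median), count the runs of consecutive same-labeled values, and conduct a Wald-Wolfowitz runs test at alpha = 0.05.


Step 1: Compute median = 17.50; label A = above, B = below.
Labels in order: AAABABBBABAB  (n_A = 6, n_B = 6)
Step 2: Count runs R = 8.
Step 3: Under H0 (random ordering), E[R] = 2*n_A*n_B/(n_A+n_B) + 1 = 2*6*6/12 + 1 = 7.0000.
        Var[R] = 2*n_A*n_B*(2*n_A*n_B - n_A - n_B) / ((n_A+n_B)^2 * (n_A+n_B-1)) = 4320/1584 = 2.7273.
        SD[R] = 1.6514.
Step 4: Continuity-corrected z = (R - 0.5 - E[R]) / SD[R] = (8 - 0.5 - 7.0000) / 1.6514 = 0.3028.
Step 5: Two-sided p-value via normal approximation = 2*(1 - Phi(|z|)) = 0.762069.
Step 6: alpha = 0.05. fail to reject H0.

R = 8, z = 0.3028, p = 0.762069, fail to reject H0.


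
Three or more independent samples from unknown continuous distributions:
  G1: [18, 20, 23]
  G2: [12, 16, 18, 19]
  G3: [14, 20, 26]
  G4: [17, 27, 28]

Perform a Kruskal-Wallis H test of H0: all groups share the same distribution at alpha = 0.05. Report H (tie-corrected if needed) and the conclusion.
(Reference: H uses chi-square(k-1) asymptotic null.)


Step 1: Combine all N = 13 observations and assign midranks.
sorted (value, group, rank): (12,G2,1), (14,G3,2), (16,G2,3), (17,G4,4), (18,G1,5.5), (18,G2,5.5), (19,G2,7), (20,G1,8.5), (20,G3,8.5), (23,G1,10), (26,G3,11), (27,G4,12), (28,G4,13)
Step 2: Sum ranks within each group.
R_1 = 24 (n_1 = 3)
R_2 = 16.5 (n_2 = 4)
R_3 = 21.5 (n_3 = 3)
R_4 = 29 (n_4 = 3)
Step 3: H = 12/(N(N+1)) * sum(R_i^2/n_i) - 3(N+1)
     = 12/(13*14) * (24^2/3 + 16.5^2/4 + 21.5^2/3 + 29^2/3) - 3*14
     = 0.065934 * 694.479 - 42
     = 3.789835.
Step 4: Ties present; correction factor C = 1 - 12/(13^3 - 13) = 0.994505. Corrected H = 3.789835 / 0.994505 = 3.810773.
Step 5: Under H0, H ~ chi^2(3); p-value = 0.282635.
Step 6: alpha = 0.05. fail to reject H0.

H = 3.8108, df = 3, p = 0.282635, fail to reject H0.


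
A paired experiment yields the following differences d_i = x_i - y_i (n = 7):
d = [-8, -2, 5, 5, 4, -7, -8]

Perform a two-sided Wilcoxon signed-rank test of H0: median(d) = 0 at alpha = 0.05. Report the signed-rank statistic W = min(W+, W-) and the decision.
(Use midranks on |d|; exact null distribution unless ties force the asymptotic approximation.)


Step 1: Drop any zero differences (none here) and take |d_i|.
|d| = [8, 2, 5, 5, 4, 7, 8]
Step 2: Midrank |d_i| (ties get averaged ranks).
ranks: |8|->6.5, |2|->1, |5|->3.5, |5|->3.5, |4|->2, |7|->5, |8|->6.5
Step 3: Attach original signs; sum ranks with positive sign and with negative sign.
W+ = 3.5 + 3.5 + 2 = 9
W- = 6.5 + 1 + 5 + 6.5 = 19
(Check: W+ + W- = 28 should equal n(n+1)/2 = 28.)
Step 4: Test statistic W = min(W+, W-) = 9.
Step 5: Ties in |d|, so use the tie-corrected normal approximation.
        E[W] = n(n+1)/4 = 7*8/4 = 14.
        Tie groups: |d|=5 (t=2), |d|=8 (t=2); sum(t^3 - t) = 12.
        Var[W] = n(n+1)(2n+1)/24 - sum(t^3-t)/48 = 840/24 - 12/48 = 34.75.
        z = (W - E[W]) / sqrt(Var[W]) = (9 - 14) / 5.8949 = -0.8482.
        Two-sided p = 2*Phi(z) = 0.396333.
Step 6: alpha = 0.05. fail to reject H0.

W+ = 9, W- = 19, W = min = 9, p = 0.396333, fail to reject H0.


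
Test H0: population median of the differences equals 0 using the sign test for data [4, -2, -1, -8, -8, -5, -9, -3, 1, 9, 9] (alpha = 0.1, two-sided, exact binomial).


Step 1: Discard zero differences. Original n = 11; n_eff = number of nonzero differences = 11.
Nonzero differences (with sign): +4, -2, -1, -8, -8, -5, -9, -3, +1, +9, +9
Step 2: Count signs: positive = 4, negative = 7.
Step 3: Under H0: P(positive) = 0.5, so the number of positives S ~ Bin(11, 0.5).
Step 4: Two-sided exact p-value = sum of Bin(11,0.5) probabilities at or below the observed probability = 0.548828.
Step 5: alpha = 0.1. fail to reject H0.

n_eff = 11, pos = 4, neg = 7, p = 0.548828, fail to reject H0.


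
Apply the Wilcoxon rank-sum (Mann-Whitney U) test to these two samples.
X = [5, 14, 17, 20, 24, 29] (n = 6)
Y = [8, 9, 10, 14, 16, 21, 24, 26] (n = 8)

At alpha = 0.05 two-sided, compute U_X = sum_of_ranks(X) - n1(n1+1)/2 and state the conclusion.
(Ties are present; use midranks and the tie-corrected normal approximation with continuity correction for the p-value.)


Step 1: Combine and sort all 14 observations; assign midranks.
sorted (value, group): (5,X), (8,Y), (9,Y), (10,Y), (14,X), (14,Y), (16,Y), (17,X), (20,X), (21,Y), (24,X), (24,Y), (26,Y), (29,X)
ranks: 5->1, 8->2, 9->3, 10->4, 14->5.5, 14->5.5, 16->7, 17->8, 20->9, 21->10, 24->11.5, 24->11.5, 26->13, 29->14
Step 2: Rank sum for X: R1 = 1 + 5.5 + 8 + 9 + 11.5 + 14 = 49.
Step 3: U_X = R1 - n1(n1+1)/2 = 49 - 6*7/2 = 49 - 21 = 28.
       U_Y = n1*n2 - U_X = 48 - 28 = 20.
Step 4: Ties are present, so use the tie-corrected normal approximation (with continuity correction) for the p-value.
Step 5: p-value = 0.650661; compare to alpha = 0.05. fail to reject H0.

U_X = 28, p = 0.650661, fail to reject H0 at alpha = 0.05.
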